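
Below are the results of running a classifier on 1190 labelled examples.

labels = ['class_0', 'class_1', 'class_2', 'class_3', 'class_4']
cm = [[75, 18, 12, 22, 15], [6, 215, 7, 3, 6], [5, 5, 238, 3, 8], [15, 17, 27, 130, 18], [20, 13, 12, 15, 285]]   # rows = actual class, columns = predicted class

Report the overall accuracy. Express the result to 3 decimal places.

0.792

Accuracy = trace / total = (75+215+238+130+285=943) / 1190 = 943/1190 = 0.792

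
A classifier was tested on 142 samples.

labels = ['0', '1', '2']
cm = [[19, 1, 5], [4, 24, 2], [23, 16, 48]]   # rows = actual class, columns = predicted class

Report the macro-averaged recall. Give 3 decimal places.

Per-class recall (TP/(TP+FN)):
  0: TP=19, FN=1+5=6 → 19/25 = 0.7600
  1: TP=24, FN=4+2=6 → 24/30 = 0.8000
  2: TP=48, FN=23+16=39 → 48/87 = 0.5517
Macro-recall = mean = (0.7600 + 0.8000 + 0.5517) / 3 = 0.704

0.704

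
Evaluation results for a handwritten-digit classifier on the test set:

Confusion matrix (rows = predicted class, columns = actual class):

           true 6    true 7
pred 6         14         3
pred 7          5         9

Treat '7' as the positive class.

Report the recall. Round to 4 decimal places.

Recall = TP/(TP+FN) = 9/(9+3) = 9/12 = 0.7500

0.7500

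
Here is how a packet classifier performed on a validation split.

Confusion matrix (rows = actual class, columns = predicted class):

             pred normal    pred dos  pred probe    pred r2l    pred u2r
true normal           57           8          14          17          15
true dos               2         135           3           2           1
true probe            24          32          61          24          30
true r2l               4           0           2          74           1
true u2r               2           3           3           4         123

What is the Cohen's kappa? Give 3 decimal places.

0.627

Observed agreement pₒ = trace/N = 450/641 = 0.7020
Expected agreement pₑ = Σ (rowᵢ·colᵢ)/N² = (111·89 + 143·178 + 171·83 + 81·121 + 135·170)/641² = 0.2002
κ = (pₒ − pₑ)/(1 − pₑ) = (0.7020 − 0.2002)/(1 − 0.2002) = 0.627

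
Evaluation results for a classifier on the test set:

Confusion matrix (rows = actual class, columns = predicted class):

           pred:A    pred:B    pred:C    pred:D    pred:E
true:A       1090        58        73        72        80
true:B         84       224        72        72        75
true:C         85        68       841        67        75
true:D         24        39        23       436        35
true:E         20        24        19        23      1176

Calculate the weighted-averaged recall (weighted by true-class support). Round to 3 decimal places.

Per-class recall (TP/(TP+FN)):
  A: TP=1090, FN=58+73+72+80=283 → 1090/1373 = 0.7939
  B: TP=224, FN=84+72+72+75=303 → 224/527 = 0.4250
  C: TP=841, FN=85+68+67+75=295 → 841/1136 = 0.7403
  D: TP=436, FN=24+39+23+35=121 → 436/557 = 0.7828
  E: TP=1176, FN=20+24+19+23=86 → 1176/1262 = 0.9319
Weighted-recall = Σ (supportᵢ/N)·recallᵢ with N=4855: (1373/4855)·0.7939 + (527/4855)·0.4250 + (1136/4855)·0.7403 + (557/4855)·0.7828 + (1262/4855)·0.9319 = 0.776

0.776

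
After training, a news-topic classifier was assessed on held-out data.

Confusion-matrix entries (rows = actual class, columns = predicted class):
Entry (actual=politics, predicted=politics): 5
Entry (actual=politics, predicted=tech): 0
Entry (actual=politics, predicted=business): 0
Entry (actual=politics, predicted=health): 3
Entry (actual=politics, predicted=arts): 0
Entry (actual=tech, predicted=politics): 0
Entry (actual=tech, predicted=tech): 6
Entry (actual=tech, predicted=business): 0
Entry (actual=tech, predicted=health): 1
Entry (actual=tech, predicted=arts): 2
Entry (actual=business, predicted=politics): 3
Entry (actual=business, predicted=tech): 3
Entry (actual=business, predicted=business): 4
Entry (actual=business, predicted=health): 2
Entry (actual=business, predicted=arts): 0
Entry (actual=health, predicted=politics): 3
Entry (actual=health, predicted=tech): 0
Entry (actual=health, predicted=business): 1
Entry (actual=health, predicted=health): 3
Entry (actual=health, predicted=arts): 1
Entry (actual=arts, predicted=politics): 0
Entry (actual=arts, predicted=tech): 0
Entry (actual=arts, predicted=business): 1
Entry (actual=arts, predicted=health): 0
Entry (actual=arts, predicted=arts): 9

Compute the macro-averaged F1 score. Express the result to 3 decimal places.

0.562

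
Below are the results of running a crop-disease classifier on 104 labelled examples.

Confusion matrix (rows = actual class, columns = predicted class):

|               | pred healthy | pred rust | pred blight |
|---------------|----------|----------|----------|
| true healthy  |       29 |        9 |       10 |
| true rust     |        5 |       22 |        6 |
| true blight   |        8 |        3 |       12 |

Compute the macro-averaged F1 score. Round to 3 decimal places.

0.591

Per-class F1 score (2·TP/(2·TP+FP+FN)):
  healthy: TP=29, FP=5+8=13, FN=9+10=19 → 58/90 = 0.6444
  rust: TP=22, FP=9+3=12, FN=5+6=11 → 44/67 = 0.6567
  blight: TP=12, FP=10+6=16, FN=8+3=11 → 24/51 = 0.4706
Macro-F1 score = mean = (0.6444 + 0.6567 + 0.4706) / 3 = 0.591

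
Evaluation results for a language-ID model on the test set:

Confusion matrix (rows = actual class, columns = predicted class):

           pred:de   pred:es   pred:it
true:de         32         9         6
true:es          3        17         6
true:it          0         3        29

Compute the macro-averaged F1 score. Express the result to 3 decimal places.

Per-class F1 score (2·TP/(2·TP+FP+FN)):
  de: TP=32, FP=3+0=3, FN=9+6=15 → 64/82 = 0.7805
  es: TP=17, FP=9+3=12, FN=3+6=9 → 34/55 = 0.6182
  it: TP=29, FP=6+6=12, FN=0+3=3 → 58/73 = 0.7945
Macro-F1 score = mean = (0.7805 + 0.6182 + 0.7945) / 3 = 0.731

0.731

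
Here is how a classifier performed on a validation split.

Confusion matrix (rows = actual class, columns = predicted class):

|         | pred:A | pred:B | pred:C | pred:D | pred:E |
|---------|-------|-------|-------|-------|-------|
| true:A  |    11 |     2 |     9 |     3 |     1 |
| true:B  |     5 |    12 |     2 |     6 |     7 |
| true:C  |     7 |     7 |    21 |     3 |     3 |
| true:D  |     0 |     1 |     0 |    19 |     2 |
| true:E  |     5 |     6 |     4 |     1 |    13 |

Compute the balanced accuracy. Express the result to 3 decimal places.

Balanced accuracy = mean of per-class recall.
  A: recall = 11/26 = 0.4231
  B: recall = 12/32 = 0.3750
  C: recall = 21/41 = 0.5122
  D: recall = 19/22 = 0.8636
  E: recall = 13/29 = 0.4483
Mean = (0.4231 + 0.3750 + 0.5122 + 0.8636 + 0.4483) / 5 = 0.524

0.524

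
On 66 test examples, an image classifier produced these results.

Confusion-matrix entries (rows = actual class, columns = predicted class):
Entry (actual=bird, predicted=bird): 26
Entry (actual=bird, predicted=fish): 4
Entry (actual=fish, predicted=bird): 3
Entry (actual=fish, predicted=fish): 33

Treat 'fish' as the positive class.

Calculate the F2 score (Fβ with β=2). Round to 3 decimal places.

Fβ = (1+β²)·TP / ((1+β²)·TP + β²·FN + FP), with β²=4
= 5·33 / (5·33 + 4·3 + 4) = 0.912

0.912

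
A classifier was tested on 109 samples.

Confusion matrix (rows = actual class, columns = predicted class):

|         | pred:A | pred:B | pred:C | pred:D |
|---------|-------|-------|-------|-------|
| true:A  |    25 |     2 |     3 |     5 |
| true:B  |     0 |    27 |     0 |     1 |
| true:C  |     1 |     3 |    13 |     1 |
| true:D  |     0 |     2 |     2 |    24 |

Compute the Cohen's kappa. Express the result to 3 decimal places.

0.753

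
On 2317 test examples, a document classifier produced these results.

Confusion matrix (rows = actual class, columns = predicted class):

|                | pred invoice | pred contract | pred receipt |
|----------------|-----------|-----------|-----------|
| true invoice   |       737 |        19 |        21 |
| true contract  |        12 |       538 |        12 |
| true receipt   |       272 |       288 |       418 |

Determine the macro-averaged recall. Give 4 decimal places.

0.7777

Per-class recall (TP/(TP+FN)):
  invoice: TP=737, FN=19+21=40 → 737/777 = 0.94852
  contract: TP=538, FN=12+12=24 → 538/562 = 0.95730
  receipt: TP=418, FN=272+288=560 → 418/978 = 0.42740
Macro-recall = mean = (0.94852 + 0.95730 + 0.42740) / 3 = 0.7777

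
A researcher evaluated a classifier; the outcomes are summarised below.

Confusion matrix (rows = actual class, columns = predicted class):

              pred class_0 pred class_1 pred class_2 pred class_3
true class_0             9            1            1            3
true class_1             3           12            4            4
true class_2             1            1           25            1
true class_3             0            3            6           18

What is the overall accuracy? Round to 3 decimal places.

Accuracy = trace / total = (9+12+25+18=64) / 92 = 64/92 = 0.696

0.696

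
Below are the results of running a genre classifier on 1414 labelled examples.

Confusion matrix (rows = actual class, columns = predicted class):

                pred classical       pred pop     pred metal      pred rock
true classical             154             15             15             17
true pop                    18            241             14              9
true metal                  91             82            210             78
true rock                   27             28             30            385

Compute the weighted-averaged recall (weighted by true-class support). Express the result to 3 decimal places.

0.700

Per-class recall (TP/(TP+FN)):
  classical: TP=154, FN=15+15+17=47 → 154/201 = 0.7662
  pop: TP=241, FN=18+14+9=41 → 241/282 = 0.8546
  metal: TP=210, FN=91+82+78=251 → 210/461 = 0.4555
  rock: TP=385, FN=27+28+30=85 → 385/470 = 0.8191
Weighted-recall = Σ (supportᵢ/N)·recallᵢ with N=1414: (201/1414)·0.7662 + (282/1414)·0.8546 + (461/1414)·0.4555 + (470/1414)·0.8191 = 0.700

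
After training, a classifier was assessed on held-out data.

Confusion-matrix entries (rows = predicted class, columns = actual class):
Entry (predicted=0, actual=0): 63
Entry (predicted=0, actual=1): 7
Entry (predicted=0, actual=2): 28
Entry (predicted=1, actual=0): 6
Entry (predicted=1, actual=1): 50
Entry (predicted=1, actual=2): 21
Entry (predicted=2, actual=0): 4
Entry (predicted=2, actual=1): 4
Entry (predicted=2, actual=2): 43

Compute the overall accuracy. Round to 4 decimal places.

0.6903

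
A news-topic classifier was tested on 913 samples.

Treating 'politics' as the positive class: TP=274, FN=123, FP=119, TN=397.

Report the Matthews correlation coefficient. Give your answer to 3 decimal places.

0.460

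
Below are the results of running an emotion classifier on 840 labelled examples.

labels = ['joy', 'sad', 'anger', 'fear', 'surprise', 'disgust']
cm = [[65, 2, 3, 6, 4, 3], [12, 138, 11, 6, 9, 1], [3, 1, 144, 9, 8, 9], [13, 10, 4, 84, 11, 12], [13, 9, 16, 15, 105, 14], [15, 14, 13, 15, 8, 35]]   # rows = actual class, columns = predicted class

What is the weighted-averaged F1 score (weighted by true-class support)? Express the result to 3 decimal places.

0.675

Per-class F1 score (2·TP/(2·TP+FP+FN)):
  joy: TP=65, FP=12+3+13+13+15=56, FN=2+3+6+4+3=18 → 130/204 = 0.6373
  sad: TP=138, FP=2+1+10+9+14=36, FN=12+11+6+9+1=39 → 276/351 = 0.7863
  anger: TP=144, FP=3+11+4+16+13=47, FN=3+1+9+8+9=30 → 288/365 = 0.7890
  fear: TP=84, FP=6+6+9+15+15=51, FN=13+10+4+11+12=50 → 168/269 = 0.6245
  surprise: TP=105, FP=4+9+8+11+8=40, FN=13+9+16+15+14=67 → 210/317 = 0.6625
  disgust: TP=35, FP=3+1+9+12+14=39, FN=15+14+13+15+8=65 → 70/174 = 0.4023
Weighted-F1 score = Σ (supportᵢ/N)·F1 scoreᵢ with N=840: (83/840)·0.6373 + (177/840)·0.7863 + (174/840)·0.7890 + (134/840)·0.6245 + (172/840)·0.6625 + (100/840)·0.4023 = 0.675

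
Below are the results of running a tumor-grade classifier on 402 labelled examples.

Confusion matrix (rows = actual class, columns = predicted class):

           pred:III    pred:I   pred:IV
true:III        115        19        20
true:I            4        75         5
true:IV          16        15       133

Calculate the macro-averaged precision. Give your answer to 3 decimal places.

0.794

Per-class precision (TP/(TP+FP)):
  III: TP=115, FP=4+16=20 → 115/135 = 0.8519
  I: TP=75, FP=19+15=34 → 75/109 = 0.6881
  IV: TP=133, FP=20+5=25 → 133/158 = 0.8418
Macro-precision = mean = (0.8519 + 0.6881 + 0.8418) / 3 = 0.794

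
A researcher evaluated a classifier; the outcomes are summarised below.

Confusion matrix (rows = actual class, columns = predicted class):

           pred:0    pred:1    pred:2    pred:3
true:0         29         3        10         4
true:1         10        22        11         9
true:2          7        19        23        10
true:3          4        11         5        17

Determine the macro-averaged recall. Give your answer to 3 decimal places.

0.476

Per-class recall (TP/(TP+FN)):
  0: TP=29, FN=3+10+4=17 → 29/46 = 0.6304
  1: TP=22, FN=10+11+9=30 → 22/52 = 0.4231
  2: TP=23, FN=7+19+10=36 → 23/59 = 0.3898
  3: TP=17, FN=4+11+5=20 → 17/37 = 0.4595
Macro-recall = mean = (0.6304 + 0.4231 + 0.3898 + 0.4595) / 4 = 0.476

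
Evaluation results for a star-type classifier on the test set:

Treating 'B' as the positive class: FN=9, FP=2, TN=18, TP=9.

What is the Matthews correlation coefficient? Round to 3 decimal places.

MCC = (TP·TN − FP·FN) / √((TP+FP)(TP+FN)(TN+FP)(TN+FN))
Numerator = 9·18 − 2·9 = 144
Denominator = √(11·18·20·27) = √106920 = 326.9862
MCC = 144 / 326.9862 = 0.440

0.440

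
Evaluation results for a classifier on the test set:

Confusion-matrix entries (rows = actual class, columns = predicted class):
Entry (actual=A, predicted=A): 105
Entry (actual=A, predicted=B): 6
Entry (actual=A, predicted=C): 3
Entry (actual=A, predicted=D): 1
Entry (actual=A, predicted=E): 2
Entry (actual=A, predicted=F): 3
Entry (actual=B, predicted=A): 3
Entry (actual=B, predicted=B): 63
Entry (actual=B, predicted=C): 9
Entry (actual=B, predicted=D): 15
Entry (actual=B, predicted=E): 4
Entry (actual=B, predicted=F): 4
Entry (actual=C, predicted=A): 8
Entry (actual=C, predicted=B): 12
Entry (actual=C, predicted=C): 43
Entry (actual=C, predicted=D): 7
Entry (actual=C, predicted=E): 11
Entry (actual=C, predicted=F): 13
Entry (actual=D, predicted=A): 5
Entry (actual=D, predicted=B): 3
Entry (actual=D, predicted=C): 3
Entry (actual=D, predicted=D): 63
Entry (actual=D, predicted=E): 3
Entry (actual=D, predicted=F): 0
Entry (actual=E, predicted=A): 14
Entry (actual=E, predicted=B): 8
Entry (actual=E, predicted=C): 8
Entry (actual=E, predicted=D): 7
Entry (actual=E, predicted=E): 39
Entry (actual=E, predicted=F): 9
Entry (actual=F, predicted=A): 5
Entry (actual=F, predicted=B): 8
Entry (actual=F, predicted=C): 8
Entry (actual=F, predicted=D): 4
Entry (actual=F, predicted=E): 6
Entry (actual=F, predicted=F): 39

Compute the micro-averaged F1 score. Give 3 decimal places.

0.647

Micro-averaging pools counts across classes: ΣTP=352, ΣFP=192, ΣFN=192.
Micro-F1 score = 2·TP/(2·TP+FP+FN) on pooled counts = 0.647 (equals overall accuracy in single-label multiclass).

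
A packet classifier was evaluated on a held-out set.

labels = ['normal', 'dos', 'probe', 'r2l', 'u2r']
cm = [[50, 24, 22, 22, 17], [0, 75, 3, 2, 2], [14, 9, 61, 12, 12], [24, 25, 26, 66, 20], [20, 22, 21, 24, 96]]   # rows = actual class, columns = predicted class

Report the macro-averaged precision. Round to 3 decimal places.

0.516

Per-class precision (TP/(TP+FP)):
  normal: TP=50, FP=0+14+24+20=58 → 50/108 = 0.4630
  dos: TP=75, FP=24+9+25+22=80 → 75/155 = 0.4839
  probe: TP=61, FP=22+3+26+21=72 → 61/133 = 0.4586
  r2l: TP=66, FP=22+2+12+24=60 → 66/126 = 0.5238
  u2r: TP=96, FP=17+2+12+20=51 → 96/147 = 0.6531
Macro-precision = mean = (0.4630 + 0.4839 + 0.4586 + 0.5238 + 0.6531) / 5 = 0.516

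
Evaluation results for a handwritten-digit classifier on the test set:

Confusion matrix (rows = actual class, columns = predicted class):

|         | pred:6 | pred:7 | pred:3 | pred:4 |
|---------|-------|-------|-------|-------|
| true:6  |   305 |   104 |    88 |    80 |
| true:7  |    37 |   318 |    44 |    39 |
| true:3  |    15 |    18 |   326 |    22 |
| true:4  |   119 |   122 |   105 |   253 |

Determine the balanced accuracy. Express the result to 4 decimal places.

Balanced accuracy = mean of per-class recall.
  6: recall = 305/577 = 0.52860
  7: recall = 318/438 = 0.72603
  3: recall = 326/381 = 0.85564
  4: recall = 253/599 = 0.42237
Mean = (0.52860 + 0.72603 + 0.85564 + 0.42237) / 4 = 0.6332

0.6332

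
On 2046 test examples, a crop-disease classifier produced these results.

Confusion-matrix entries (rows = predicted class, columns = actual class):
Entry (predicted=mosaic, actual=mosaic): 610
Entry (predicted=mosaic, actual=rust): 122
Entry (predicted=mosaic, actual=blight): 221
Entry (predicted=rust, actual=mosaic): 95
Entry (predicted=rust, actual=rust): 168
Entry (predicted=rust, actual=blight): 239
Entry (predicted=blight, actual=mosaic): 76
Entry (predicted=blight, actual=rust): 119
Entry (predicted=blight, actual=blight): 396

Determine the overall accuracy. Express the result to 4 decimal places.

0.5738

Accuracy = trace / total = (610+168+396=1174) / 2046 = 1174/2046 = 0.5738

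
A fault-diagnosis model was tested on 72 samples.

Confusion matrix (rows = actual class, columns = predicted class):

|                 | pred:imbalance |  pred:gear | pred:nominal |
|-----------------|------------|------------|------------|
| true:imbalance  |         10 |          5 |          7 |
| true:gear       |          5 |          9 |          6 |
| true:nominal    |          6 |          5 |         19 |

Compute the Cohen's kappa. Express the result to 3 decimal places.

0.276

Observed agreement pₒ = trace/N = 38/72 = 0.5278
Expected agreement pₑ = Σ (rowᵢ·colᵢ)/N² = (22·21 + 20·19 + 30·32)/72² = 0.3476
κ = (pₒ − pₑ)/(1 − pₑ) = (0.5278 − 0.3476)/(1 − 0.3476) = 0.276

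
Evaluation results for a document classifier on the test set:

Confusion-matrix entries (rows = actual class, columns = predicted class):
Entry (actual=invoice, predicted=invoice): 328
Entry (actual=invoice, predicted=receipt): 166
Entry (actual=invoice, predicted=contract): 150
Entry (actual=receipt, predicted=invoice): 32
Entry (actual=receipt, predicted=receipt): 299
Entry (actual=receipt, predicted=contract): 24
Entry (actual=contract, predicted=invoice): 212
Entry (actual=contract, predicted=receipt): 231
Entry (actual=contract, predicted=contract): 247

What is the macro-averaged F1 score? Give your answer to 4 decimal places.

0.5177

Per-class F1 score (2·TP/(2·TP+FP+FN)):
  invoice: TP=328, FP=32+212=244, FN=166+150=316 → 656/1216 = 0.53947
  receipt: TP=299, FP=166+231=397, FN=32+24=56 → 598/1051 = 0.56898
  contract: TP=247, FP=150+24=174, FN=212+231=443 → 494/1111 = 0.44464
Macro-F1 score = mean = (0.53947 + 0.56898 + 0.44464) / 3 = 0.5177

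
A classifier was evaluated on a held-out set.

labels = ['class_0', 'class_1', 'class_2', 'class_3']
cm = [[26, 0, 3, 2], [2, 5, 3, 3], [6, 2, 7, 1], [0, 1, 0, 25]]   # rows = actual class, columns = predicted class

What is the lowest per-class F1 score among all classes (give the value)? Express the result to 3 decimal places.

0.476

Per-class F1 score (2·TP/(2·TP+FP+FN)):
  class_0: TP=26, FP=2+6+0=8, FN=0+3+2=5 → 52/65 = 0.8000
  class_1: TP=5, FP=0+2+1=3, FN=2+3+3=8 → 10/21 = 0.4762
  class_2: TP=7, FP=3+3+0=6, FN=6+2+1=9 → 14/29 = 0.4828
  class_3: TP=25, FP=2+3+1=6, FN=0+1+0=1 → 50/57 = 0.8772
Lowest is class 'class_1' with F1 score = 0.476.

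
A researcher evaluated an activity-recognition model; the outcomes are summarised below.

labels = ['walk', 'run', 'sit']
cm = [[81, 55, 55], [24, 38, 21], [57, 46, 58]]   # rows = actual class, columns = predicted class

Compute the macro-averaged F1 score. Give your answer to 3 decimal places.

0.398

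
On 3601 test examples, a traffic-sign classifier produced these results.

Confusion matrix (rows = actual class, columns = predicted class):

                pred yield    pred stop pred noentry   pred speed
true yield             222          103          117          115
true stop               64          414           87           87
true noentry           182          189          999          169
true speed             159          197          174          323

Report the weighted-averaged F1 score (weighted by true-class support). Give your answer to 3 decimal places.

0.546

Per-class F1 score (2·TP/(2·TP+FP+FN)):
  yield: TP=222, FP=64+182+159=405, FN=103+117+115=335 → 444/1184 = 0.3750
  stop: TP=414, FP=103+189+197=489, FN=64+87+87=238 → 828/1555 = 0.5325
  noentry: TP=999, FP=117+87+174=378, FN=182+189+169=540 → 1998/2916 = 0.6852
  speed: TP=323, FP=115+87+169=371, FN=159+197+174=530 → 646/1547 = 0.4176
Weighted-F1 score = Σ (supportᵢ/N)·F1 scoreᵢ with N=3601: (557/3601)·0.3750 + (652/3601)·0.5325 + (1539/3601)·0.6852 + (853/3601)·0.4176 = 0.546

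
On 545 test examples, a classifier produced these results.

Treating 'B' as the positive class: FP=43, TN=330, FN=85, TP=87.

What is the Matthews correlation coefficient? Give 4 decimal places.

MCC = (TP·TN − FP·FN) / √((TP+FP)(TP+FN)(TN+FP)(TN+FN))
Numerator = 87·330 − 43·85 = 25055
Denominator = √(130·172·373·415) = √3461216200 = 58832.1018
MCC = 25055 / 58832.1018 = 0.4259

0.4259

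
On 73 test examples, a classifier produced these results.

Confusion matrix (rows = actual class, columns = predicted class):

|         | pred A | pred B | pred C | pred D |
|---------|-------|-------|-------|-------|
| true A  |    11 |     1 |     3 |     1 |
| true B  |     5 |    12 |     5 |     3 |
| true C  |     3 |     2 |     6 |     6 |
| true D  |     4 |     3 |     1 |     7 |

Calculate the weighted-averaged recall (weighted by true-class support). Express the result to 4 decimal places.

Per-class recall (TP/(TP+FN)):
  A: TP=11, FN=1+3+1=5 → 11/16 = 0.68750
  B: TP=12, FN=5+5+3=13 → 12/25 = 0.48000
  C: TP=6, FN=3+2+6=11 → 6/17 = 0.35294
  D: TP=7, FN=4+3+1=8 → 7/15 = 0.46667
Weighted-recall = Σ (supportᵢ/N)·recallᵢ with N=73: (16/73)·0.68750 + (25/73)·0.48000 + (17/73)·0.35294 + (15/73)·0.46667 = 0.4932

0.4932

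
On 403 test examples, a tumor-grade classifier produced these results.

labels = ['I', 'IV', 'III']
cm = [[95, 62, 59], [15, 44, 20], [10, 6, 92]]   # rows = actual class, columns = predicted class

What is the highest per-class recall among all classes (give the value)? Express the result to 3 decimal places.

0.852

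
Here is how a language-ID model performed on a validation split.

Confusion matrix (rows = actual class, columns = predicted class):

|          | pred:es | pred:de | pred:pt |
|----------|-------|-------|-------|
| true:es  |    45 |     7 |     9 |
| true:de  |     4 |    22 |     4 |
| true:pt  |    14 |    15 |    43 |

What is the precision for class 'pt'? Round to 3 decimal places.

0.768

Take TP from the diagonal, FP from the rest of the 'pt' prediction marginal, FN from the rest of the 'pt' actual marginal.
precision = TP/(TP+FP).
pt: TP=43, FP=9+4=13 → 43/56 = 0.7679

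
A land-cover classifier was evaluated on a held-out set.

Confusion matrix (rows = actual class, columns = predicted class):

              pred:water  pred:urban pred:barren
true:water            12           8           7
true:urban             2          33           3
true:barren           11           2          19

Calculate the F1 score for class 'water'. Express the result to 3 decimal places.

0.462

One-vs-rest for 'water': TP = diagonal; FP = other classes predicted 'water'; FN = 'water' predicted as other.
F1 score = 2·TP/(2·TP+FP+FN).
water: TP=12, FP=2+11=13, FN=8+7=15 → 24/52 = 0.4615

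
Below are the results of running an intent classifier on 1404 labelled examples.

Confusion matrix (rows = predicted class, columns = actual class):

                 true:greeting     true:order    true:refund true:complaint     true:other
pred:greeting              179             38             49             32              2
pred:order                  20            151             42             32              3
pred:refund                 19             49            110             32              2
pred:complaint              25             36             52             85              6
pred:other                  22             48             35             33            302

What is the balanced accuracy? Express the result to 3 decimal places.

0.576

Balanced accuracy = mean of per-class recall.
  greeting: recall = 179/265 = 0.6755
  order: recall = 151/322 = 0.4689
  refund: recall = 110/288 = 0.3819
  complaint: recall = 85/214 = 0.3972
  other: recall = 302/315 = 0.9587
Mean = (0.6755 + 0.4689 + 0.3819 + 0.3972 + 0.9587) / 5 = 0.576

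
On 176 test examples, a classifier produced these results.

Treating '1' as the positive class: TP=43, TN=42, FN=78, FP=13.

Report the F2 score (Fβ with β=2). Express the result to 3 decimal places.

0.398

Fβ = (1+β²)·TP / ((1+β²)·TP + β²·FN + FP), with β²=4
= 5·43 / (5·43 + 4·78 + 13) = 0.398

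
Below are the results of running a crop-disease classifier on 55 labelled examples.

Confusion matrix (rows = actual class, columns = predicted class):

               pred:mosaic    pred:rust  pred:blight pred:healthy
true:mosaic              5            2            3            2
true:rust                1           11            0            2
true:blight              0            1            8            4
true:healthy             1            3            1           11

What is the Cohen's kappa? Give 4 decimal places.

Observed agreement pₒ = trace/N = 35/55 = 0.63636
Expected agreement pₑ = Σ (rowᵢ·colᵢ)/N² = (12·7 + 14·17 + 13·12 + 16·19)/55² = 0.25851
κ = (pₒ − pₑ)/(1 − pₑ) = (0.63636 − 0.25851)/(1 − 0.25851) = 0.5096

0.5096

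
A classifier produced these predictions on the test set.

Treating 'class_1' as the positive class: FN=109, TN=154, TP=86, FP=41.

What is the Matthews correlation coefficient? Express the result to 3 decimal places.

MCC = (TP·TN − FP·FN) / √((TP+FP)(TP+FN)(TN+FP)(TN+FN))
Numerator = 86·154 − 41·109 = 8775
Denominator = √(127·195·195·263) = √1270073025 = 35638.0839
MCC = 8775 / 35638.0839 = 0.246

0.246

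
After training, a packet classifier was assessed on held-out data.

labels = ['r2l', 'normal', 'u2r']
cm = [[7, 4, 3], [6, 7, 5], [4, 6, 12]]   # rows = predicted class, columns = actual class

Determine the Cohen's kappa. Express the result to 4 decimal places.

0.2174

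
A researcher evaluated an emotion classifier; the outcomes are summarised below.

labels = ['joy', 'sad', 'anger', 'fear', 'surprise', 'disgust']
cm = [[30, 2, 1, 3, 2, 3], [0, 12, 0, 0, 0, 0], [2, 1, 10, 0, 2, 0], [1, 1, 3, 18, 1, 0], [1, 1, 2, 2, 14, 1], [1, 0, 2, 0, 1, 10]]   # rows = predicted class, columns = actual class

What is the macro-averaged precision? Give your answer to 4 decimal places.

0.7549

Per-class precision (TP/(TP+FP)):
  joy: TP=30, FP=2+1+3+2+3=11 → 30/41 = 0.73171
  sad: TP=12, FP=0+0+0+0+0=0 → 12/12 = 1.00000
  anger: TP=10, FP=2+1+0+2+0=5 → 10/15 = 0.66667
  fear: TP=18, FP=1+1+3+1+0=6 → 18/24 = 0.75000
  surprise: TP=14, FP=1+1+2+2+1=7 → 14/21 = 0.66667
  disgust: TP=10, FP=1+0+2+0+1=4 → 10/14 = 0.71429
Macro-precision = mean = (0.73171 + 1.00000 + 0.66667 + 0.75000 + 0.66667 + 0.71429) / 6 = 0.7549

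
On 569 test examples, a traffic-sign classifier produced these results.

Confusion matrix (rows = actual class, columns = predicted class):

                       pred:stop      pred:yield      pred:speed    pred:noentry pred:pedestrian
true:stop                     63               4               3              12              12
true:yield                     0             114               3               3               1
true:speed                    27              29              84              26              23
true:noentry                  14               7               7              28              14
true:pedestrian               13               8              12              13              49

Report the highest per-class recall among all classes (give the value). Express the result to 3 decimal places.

Per-class recall (TP/(TP+FN)):
  stop: TP=63, FN=4+3+12+12=31 → 63/94 = 0.6702
  yield: TP=114, FN=0+3+3+1=7 → 114/121 = 0.9421
  speed: TP=84, FN=27+29+26+23=105 → 84/189 = 0.4444
  noentry: TP=28, FN=14+7+7+14=42 → 28/70 = 0.4000
  pedestrian: TP=49, FN=13+8+12+13=46 → 49/95 = 0.5158
Highest is class 'yield' with recall = 0.942.

0.942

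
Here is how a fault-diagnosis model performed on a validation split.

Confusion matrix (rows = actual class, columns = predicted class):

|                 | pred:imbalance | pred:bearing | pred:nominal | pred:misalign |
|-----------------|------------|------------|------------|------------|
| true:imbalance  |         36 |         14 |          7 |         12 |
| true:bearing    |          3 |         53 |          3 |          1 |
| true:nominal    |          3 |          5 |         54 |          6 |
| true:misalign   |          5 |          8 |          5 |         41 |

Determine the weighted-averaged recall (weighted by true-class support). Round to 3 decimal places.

0.719

Per-class recall (TP/(TP+FN)):
  imbalance: TP=36, FN=14+7+12=33 → 36/69 = 0.5217
  bearing: TP=53, FN=3+3+1=7 → 53/60 = 0.8833
  nominal: TP=54, FN=3+5+6=14 → 54/68 = 0.7941
  misalign: TP=41, FN=5+8+5=18 → 41/59 = 0.6949
Weighted-recall = Σ (supportᵢ/N)·recallᵢ with N=256: (69/256)·0.5217 + (60/256)·0.8833 + (68/256)·0.7941 + (59/256)·0.6949 = 0.719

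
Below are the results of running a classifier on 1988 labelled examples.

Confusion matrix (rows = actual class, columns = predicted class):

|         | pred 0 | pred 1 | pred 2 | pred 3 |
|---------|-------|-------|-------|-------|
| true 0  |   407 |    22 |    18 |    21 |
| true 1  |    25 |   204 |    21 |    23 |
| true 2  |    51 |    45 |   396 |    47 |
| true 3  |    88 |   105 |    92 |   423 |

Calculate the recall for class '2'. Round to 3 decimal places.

0.735

Take TP from the diagonal, FP from the rest of the '2' prediction marginal, FN from the rest of the '2' actual marginal.
recall = TP/(TP+FN).
2: TP=396, FN=51+45+47=143 → 396/539 = 0.7347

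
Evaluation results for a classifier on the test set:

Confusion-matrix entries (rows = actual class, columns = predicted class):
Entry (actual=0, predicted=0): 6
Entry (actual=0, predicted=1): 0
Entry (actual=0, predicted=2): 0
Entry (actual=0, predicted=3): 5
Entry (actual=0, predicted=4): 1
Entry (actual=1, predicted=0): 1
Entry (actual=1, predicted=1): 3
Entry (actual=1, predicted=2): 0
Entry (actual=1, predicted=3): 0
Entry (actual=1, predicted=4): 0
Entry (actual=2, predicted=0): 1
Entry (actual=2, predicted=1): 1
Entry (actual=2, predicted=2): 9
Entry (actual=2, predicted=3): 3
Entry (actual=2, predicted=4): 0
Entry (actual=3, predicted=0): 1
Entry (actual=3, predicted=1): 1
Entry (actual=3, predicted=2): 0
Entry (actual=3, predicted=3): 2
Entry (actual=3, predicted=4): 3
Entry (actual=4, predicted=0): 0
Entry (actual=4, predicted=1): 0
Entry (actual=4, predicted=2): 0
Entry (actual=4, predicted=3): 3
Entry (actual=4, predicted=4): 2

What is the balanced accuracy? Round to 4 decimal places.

0.5157

Balanced accuracy = mean of per-class recall.
  0: recall = 6/12 = 0.50000
  1: recall = 3/4 = 0.75000
  2: recall = 9/14 = 0.64286
  3: recall = 2/7 = 0.28571
  4: recall = 2/5 = 0.40000
Mean = (0.50000 + 0.75000 + 0.64286 + 0.28571 + 0.40000) / 5 = 0.5157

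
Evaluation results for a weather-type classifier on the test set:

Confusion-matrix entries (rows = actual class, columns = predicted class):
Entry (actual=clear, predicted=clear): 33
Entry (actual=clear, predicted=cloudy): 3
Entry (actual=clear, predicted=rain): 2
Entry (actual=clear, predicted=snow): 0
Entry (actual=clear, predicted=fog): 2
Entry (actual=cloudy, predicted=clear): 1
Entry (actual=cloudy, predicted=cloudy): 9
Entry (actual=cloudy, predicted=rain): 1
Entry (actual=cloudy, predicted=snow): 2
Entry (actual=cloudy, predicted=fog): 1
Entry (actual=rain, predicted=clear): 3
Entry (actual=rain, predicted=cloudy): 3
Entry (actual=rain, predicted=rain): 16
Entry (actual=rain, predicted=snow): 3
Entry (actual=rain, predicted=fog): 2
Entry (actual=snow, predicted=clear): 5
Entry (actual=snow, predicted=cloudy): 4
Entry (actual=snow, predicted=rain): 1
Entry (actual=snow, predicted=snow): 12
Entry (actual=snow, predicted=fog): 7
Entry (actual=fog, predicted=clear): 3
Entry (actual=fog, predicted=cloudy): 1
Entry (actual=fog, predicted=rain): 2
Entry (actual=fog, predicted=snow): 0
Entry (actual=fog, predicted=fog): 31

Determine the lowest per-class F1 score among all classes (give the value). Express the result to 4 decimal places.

0.5217

Per-class F1 score (2·TP/(2·TP+FP+FN)):
  clear: TP=33, FP=1+3+5+3=12, FN=3+2+0+2=7 → 66/85 = 0.77647
  cloudy: TP=9, FP=3+3+4+1=11, FN=1+1+2+1=5 → 18/34 = 0.52941
  rain: TP=16, FP=2+1+1+2=6, FN=3+3+3+2=11 → 32/49 = 0.65306
  snow: TP=12, FP=0+2+3+0=5, FN=5+4+1+7=17 → 24/46 = 0.52174
  fog: TP=31, FP=2+1+2+7=12, FN=3+1+2+0=6 → 62/80 = 0.77500
Lowest is class 'snow' with F1 score = 0.5217.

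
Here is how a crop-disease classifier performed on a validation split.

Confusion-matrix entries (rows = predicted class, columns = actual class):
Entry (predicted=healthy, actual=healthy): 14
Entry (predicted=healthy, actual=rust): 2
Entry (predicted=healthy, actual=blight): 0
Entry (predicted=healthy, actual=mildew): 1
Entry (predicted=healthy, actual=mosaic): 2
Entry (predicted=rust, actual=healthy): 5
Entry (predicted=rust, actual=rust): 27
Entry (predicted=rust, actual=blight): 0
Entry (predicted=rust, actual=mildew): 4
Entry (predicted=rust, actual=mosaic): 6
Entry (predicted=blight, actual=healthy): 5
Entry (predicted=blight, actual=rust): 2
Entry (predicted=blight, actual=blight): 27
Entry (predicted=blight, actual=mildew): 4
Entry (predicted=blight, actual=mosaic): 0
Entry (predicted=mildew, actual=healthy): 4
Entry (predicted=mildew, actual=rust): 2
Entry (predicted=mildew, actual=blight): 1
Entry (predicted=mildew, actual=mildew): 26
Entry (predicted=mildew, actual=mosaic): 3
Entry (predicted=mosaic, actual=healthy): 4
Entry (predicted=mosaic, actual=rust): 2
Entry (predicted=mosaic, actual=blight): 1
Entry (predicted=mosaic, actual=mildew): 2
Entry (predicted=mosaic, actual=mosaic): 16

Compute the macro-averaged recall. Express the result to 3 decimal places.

Per-class recall (TP/(TP+FN)):
  healthy: TP=14, FN=5+5+4+4=18 → 14/32 = 0.4375
  rust: TP=27, FN=2+2+2+2=8 → 27/35 = 0.7714
  blight: TP=27, FN=0+0+1+1=2 → 27/29 = 0.9310
  mildew: TP=26, FN=1+4+4+2=11 → 26/37 = 0.7027
  mosaic: TP=16, FN=2+6+0+3=11 → 16/27 = 0.5926
Macro-recall = mean = (0.4375 + 0.7714 + 0.9310 + 0.7027 + 0.5926) / 5 = 0.687

0.687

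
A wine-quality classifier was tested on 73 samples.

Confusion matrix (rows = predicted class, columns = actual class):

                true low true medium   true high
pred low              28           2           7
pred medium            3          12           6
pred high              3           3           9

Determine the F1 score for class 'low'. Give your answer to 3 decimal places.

0.789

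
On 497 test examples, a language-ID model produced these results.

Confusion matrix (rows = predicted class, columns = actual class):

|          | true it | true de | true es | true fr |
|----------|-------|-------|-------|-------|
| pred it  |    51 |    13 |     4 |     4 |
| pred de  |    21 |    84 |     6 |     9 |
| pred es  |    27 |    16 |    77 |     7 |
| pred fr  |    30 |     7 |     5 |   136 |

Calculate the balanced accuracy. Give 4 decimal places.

Balanced accuracy = mean of per-class recall.
  it: recall = 51/129 = 0.39535
  de: recall = 84/120 = 0.70000
  es: recall = 77/92 = 0.83696
  fr: recall = 136/156 = 0.87179
Mean = (0.39535 + 0.70000 + 0.83696 + 0.87179) / 4 = 0.7010

0.7010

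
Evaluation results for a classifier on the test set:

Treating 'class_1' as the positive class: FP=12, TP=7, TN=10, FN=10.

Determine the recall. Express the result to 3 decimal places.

Recall = TP/(TP+FN) = 7/(7+10) = 7/17 = 0.412

0.412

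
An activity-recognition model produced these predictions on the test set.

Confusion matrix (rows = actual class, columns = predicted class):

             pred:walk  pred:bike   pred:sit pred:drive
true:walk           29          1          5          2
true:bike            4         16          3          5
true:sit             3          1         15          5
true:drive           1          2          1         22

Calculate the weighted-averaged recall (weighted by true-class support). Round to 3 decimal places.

0.713

Per-class recall (TP/(TP+FN)):
  walk: TP=29, FN=1+5+2=8 → 29/37 = 0.7838
  bike: TP=16, FN=4+3+5=12 → 16/28 = 0.5714
  sit: TP=15, FN=3+1+5=9 → 15/24 = 0.6250
  drive: TP=22, FN=1+2+1=4 → 22/26 = 0.8462
Weighted-recall = Σ (supportᵢ/N)·recallᵢ with N=115: (37/115)·0.7838 + (28/115)·0.5714 + (24/115)·0.6250 + (26/115)·0.8462 = 0.713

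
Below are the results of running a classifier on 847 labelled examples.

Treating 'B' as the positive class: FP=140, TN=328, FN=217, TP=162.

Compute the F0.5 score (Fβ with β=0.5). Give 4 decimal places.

Fβ = (1+β²)·TP / ((1+β²)·TP + β²·FN + FP), with β²=1/4
= 1.25·162 / (1.25·162 + 0.25·217 + 140) = 0.5104

0.5104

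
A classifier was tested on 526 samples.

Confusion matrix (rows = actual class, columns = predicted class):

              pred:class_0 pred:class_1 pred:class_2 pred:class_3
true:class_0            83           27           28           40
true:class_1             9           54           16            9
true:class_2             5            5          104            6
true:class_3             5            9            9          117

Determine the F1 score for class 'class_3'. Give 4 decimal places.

0.7500

Treat 'class_3' as positive and all other classes as negative.
F1 score = 2·TP/(2·TP+FP+FN).
class_3: TP=117, FP=40+9+6=55, FN=5+9+9=23 → 234/312 = 0.75000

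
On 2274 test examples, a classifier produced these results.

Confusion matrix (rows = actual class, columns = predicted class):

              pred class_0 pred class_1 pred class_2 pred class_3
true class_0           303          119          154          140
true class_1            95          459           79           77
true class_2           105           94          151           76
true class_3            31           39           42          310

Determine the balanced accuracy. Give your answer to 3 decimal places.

Balanced accuracy = mean of per-class recall.
  class_0: recall = 303/716 = 0.4232
  class_1: recall = 459/710 = 0.6465
  class_2: recall = 151/426 = 0.3545
  class_3: recall = 310/422 = 0.7346
Mean = (0.4232 + 0.6465 + 0.3545 + 0.7346) / 4 = 0.540

0.540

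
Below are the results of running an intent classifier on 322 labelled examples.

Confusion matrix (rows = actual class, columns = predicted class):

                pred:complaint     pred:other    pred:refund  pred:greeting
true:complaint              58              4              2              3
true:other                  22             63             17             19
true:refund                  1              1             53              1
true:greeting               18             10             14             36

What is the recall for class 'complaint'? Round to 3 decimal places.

0.866

Treat 'complaint' as positive and all other classes as negative.
recall = TP/(TP+FN).
complaint: TP=58, FN=4+2+3=9 → 58/67 = 0.8657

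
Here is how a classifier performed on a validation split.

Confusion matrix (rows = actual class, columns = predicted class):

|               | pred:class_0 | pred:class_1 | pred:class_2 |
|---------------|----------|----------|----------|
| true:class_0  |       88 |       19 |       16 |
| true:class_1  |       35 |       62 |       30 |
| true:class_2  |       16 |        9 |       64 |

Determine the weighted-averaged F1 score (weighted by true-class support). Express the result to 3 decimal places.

Per-class F1 score (2·TP/(2·TP+FP+FN)):
  class_0: TP=88, FP=35+16=51, FN=19+16=35 → 176/262 = 0.6718
  class_1: TP=62, FP=19+9=28, FN=35+30=65 → 124/217 = 0.5714
  class_2: TP=64, FP=16+30=46, FN=16+9=25 → 128/199 = 0.6432
Weighted-F1 score = Σ (supportᵢ/N)·F1 scoreᵢ with N=339: (123/339)·0.6718 + (127/339)·0.5714 + (89/339)·0.6432 = 0.627

0.627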